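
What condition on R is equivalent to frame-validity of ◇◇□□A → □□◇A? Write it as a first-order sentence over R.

This is a Sahlqvist (Geach-type) schema ◇^2□^2A → □^2◇^1A.
First-order correspondent: ∀x ∀y ∀z ((xR²y ∧ xR²z) → ∃w (yR²w ∧ zRw)).

∀x ∀y ∀z ((xR²y ∧ xR²z) → ∃w (yR²w ∧ zRw))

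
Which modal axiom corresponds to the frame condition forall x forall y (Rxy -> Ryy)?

The condition is shift-reflexivity. The T□ schema □(□s → s) defines it.
Suppose □(□s→s) is valid. Take Rxy and set V(s)={w : Ryw}. Then at y, □s holds; since □(□s→s) at x, □s→s at y, so s at y, i.e. Ryy.

□(□s → s)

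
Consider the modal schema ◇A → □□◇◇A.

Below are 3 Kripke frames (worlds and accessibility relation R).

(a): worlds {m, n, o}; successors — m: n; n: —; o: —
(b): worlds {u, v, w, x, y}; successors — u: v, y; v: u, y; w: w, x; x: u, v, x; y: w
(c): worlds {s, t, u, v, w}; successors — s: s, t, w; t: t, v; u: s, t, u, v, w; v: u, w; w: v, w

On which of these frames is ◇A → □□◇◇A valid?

(a)

The schema corresponds to a generalized confluence (Geach) condition: ∀x ∀y ∀z ((xRy ∧ xR²z) → ∃w (y = w ∧ zR²w)).
(a): satisfies the condition.
(b): fails — uRv, uR²u but no t with v=t and uR²t.
(c): fails — sRs, sR²t but no w* with s=w* and tR²w*.
Valid on: (a).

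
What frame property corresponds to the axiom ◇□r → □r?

the Euclidean property: ∀x ∀y ∀z (Rxy ∧ Rxz → Ryz)

This schema is equivalent to the 5 axiom ◇r → □◇r.
It corresponds to the Euclidean property: ∀x ∀y ∀z (Rxy ∧ Rxz → Ryz).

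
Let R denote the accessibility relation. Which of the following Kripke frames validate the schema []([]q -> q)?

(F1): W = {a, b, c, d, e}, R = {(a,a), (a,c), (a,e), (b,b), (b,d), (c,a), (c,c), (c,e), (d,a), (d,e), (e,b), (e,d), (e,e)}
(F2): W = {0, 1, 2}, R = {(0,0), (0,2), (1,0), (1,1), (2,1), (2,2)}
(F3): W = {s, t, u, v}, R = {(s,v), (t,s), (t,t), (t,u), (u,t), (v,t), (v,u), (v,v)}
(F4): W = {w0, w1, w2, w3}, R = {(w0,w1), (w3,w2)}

(F2)

This is the axiom for shift-reflexivity; its first-order frame correspondent is forall x forall y (Rxy -> Ryy).
(F1): fails — Red but not Rdd.
(F2): ✓.
(F3): fails — Rvu but not Ruu.
(F4): fails — Rw0w1 but not Rw1w1.
Valid on: (F2).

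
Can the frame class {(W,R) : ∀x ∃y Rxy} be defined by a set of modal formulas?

The condition is seriality. A defining modal formula is □p → ◇p.
Suppose □p→◇p is valid. At any x set V(p)=W. Then □p at x, so ◇p at x, so x has a successor.

Yes — defined by □p → ◇p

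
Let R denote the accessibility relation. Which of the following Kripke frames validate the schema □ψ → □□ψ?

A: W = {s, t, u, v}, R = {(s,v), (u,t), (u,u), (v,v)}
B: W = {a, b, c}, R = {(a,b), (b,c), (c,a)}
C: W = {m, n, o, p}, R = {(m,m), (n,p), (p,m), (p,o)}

A

This is the axiom for transitivity; its first-order frame correspondent is ∀x ∀y ∀z (Rxy ∧ Ryz → Rxz).
A: ✓.
B: fails — Rca and Rab but not Rcb.
C: fails — Rnp and Rpo but not Rno.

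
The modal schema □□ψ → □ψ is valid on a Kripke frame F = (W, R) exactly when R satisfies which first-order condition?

density

This is the C4 axiom.
It corresponds to density: ∀x ∀y (Rxy → ∃z (Rxz ∧ Rzy)).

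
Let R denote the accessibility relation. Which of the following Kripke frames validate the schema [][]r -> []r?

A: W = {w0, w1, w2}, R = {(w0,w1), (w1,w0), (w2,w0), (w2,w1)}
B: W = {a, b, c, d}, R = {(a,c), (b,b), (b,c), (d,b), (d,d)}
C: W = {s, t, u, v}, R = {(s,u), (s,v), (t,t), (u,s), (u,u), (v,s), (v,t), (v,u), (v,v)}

C

This is the axiom for density; its first-order frame correspondent is forall x forall y (Rxy -> exists z (Rxz & Rzy)).
A: fails — Rw0w1 but no z with Rw0z and Rzw1.
B: fails — Rac but no z with Raz and Rzc.
C: condition met.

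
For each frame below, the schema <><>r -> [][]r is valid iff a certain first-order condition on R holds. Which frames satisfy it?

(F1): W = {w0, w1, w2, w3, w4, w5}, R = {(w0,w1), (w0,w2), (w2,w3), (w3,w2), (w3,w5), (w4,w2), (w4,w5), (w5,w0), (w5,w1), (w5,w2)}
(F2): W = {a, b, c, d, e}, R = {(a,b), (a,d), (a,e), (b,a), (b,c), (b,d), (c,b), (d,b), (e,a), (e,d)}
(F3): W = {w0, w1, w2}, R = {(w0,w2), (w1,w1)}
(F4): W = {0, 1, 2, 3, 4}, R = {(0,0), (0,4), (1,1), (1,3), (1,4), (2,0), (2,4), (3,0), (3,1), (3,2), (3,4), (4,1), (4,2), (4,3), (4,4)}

(F3)

This is the axiom for a generalized confluence (Geach) condition; its first-order frame correspondent is forall x forall y forall z ((x R^2 y & x R^2 z) -> exists w (y = w & z = w)).
(F1): fails — w2R²w2, w2R²w5 but w2 ≠ w5.
(F2): fails — aR²a, aR²b but a ≠ b.
(F3): ✓.
(F4): fails — 0R²0, 0R²1 but 0 ≠ 1.
Valid on: (F3).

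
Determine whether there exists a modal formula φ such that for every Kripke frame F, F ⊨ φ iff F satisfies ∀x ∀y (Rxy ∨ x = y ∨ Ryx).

No — not modally definable

Modal frame validity is preserved under disjoint unions.
Take 2 disjoint single-world reflexive frames: each is trivially connected, but their disjoint union has 2 worlds with no edge between distinct components, so it is not connected.
So no modal formula (or set of formulas) defines exactly the connected frames.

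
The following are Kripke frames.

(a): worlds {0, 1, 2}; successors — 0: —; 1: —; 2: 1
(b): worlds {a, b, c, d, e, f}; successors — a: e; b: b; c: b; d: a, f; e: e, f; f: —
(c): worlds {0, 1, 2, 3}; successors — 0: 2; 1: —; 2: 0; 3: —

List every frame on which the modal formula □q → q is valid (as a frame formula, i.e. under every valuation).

none

The schema corresponds to reflexivity: ∀x Rxx.
(a): fails — world 0 does not see itself.
(b): fails — world a does not see itself.
(c): fails — world 0 does not see itself.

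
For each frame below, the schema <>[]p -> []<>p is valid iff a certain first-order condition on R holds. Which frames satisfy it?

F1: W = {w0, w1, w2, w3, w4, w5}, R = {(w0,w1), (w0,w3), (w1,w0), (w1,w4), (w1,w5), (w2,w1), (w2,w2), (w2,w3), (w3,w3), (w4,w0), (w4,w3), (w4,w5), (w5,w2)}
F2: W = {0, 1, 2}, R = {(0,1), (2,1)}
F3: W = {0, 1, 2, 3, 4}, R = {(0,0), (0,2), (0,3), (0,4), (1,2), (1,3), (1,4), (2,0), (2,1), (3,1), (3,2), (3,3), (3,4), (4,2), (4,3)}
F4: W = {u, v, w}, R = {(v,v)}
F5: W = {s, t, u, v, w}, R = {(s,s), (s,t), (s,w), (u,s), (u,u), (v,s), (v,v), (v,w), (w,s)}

The schema corresponds to convergence: forall x forall y forall z (Rxy & Rxz -> exists w (Ryw & Rzw)).
F1: fails — Rw0w1 and Rw0w3 but w1 and w3 have no common successor.
F2: fails — R01 and R01 but 1 and 1 have no common successor.
F3: fails — R02 and R04 but 2 and 4 have no common successor.
F4: ✓.
F5: fails — Rsw and Rst but w and t have no common successor.
Valid on: F4.

F4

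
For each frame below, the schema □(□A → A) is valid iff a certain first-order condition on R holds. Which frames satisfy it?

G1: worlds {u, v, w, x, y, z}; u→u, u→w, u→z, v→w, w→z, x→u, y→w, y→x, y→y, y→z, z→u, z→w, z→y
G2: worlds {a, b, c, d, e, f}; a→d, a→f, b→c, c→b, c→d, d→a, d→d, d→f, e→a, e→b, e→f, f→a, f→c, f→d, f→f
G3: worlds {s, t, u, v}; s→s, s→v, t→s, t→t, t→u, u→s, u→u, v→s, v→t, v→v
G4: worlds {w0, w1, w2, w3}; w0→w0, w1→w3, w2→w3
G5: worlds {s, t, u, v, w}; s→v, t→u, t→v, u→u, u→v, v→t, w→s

This is the axiom for shift-reflexivity; its first-order frame correspondent is ∀x ∀y (Rxy → Ryy).
G1: fails — Ruz but not Rzz.
G2: fails — Rbc but not Rcc.
G3: holds.
G4: fails — Rw1w3 but not Rw3w3.
G5: fails — Ruv but not Rvv.
Valid on: G3.

G3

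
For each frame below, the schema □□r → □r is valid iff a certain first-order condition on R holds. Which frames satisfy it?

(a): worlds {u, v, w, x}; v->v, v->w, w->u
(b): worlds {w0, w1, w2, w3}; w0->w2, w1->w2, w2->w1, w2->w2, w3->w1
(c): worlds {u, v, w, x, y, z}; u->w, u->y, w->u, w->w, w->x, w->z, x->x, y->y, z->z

This is the axiom for density; its first-order frame correspondent is ∀x ∀y (Rxy → ∃z (Rxz ∧ Rzy)).
(a): fails — Rwu but no z with Rwz and Rzu.
(b): fails — Rw3w1 but no z with Rw3z and Rzw1.
(c): satisfies the condition.

(c)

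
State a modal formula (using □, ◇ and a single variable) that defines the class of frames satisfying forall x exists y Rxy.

□p → ◇p

The condition is seriality. The D schema □p → ◇p defines it.
Suppose □p→◇p is valid. At any x set V(p)=W. Then □p at x, so ◇p at x, so x has a successor.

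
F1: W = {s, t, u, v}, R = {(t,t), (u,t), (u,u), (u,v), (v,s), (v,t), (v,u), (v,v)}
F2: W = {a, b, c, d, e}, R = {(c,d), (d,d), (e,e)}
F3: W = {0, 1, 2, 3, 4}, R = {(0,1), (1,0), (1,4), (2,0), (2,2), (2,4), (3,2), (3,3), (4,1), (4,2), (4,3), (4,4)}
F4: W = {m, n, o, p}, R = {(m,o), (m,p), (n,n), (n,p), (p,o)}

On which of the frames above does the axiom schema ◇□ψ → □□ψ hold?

This is the axiom for a generalized confluence (Geach) condition; its first-order frame correspondent is ∀x ∀y ∀z ((xRy ∧ xR²z) → ∃w (yRw ∧ z = w)).
F1: fails — uRt, uR²s but no w with tRw and s=w.
F2: condition met.
F3: fails — 1R0, 1R²2 but no w with 0Rw and 2=w.
F4: fails — mRo, mR²o but no w with oRw and o=w.
Valid on: F2.

F2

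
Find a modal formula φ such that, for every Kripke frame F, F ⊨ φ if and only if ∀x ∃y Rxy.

□ψ → ◇ψ

A defining formula is □ψ → ◇ψ (the D axiom).
Suppose □ψ→◇ψ is valid. At any x set V(ψ)=W. Then □ψ at x, so ◇ψ at x, so x has a successor.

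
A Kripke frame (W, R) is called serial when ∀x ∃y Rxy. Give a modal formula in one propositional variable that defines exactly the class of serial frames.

A defining formula is □p → ◇p (the D axiom).
Suppose □p→◇p is valid. At any x set V(p)=W. Then □p at x, so ◇p at x, so x has a successor.

□p → ◇p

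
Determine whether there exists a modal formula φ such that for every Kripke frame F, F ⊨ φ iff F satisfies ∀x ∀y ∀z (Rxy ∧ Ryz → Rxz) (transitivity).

Yes — defined by □q → □□q

Yes: it is transitivity, defined by the 4 schema □q → □□q.
Suppose □q→□□q is valid. Take Rxy, Ryz and set V(q)={w : Rxw}. Then □q at x, so □□q at x, so □q at y, so q at z, i.e. Rxz.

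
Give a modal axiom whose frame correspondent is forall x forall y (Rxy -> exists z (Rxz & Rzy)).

□□r → □r

The condition is density. The C4 schema □□r → □r defines it.
Suppose □□r→□r is valid. Take Rxy and set V(r)={w : xR²w}. Then □□r at x, so □r at x, so r at y, i.e. ∃z(Rxz∧Rzy).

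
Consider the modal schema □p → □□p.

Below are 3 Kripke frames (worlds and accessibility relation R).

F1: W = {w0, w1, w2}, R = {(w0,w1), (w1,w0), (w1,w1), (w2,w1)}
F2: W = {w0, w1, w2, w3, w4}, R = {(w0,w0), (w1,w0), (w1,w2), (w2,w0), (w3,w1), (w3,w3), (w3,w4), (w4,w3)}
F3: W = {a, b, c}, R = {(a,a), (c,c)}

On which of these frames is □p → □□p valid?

This is the axiom for transitivity; its first-order frame correspondent is ∀x ∀y ∀z (Rxy ∧ Ryz → Rxz).
F1: fails — Rw0w1 and Rw1w0 but not Rw0w0.
F2: fails — Rw3w1 and Rw1w2 but not Rw3w2.
F3: ✓.

F3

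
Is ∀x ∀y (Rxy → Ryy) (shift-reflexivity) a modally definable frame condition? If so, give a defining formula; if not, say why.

The condition is shift-reflexivity. A defining modal formula is □(□r → r).

Yes — defined by □(□r → r)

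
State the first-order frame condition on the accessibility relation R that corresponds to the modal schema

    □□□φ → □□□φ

∀x ∀z (xR³z → ∃w (xR³w ∧ z = w))

This is a Sahlqvist (Geach-type) schema ◇^0□^3φ → □^3◇^0φ.
Minimal-valuation argument: fix x; take any y with xR^0y and any z with xR^3z. Set V(φ) to the set of worlds R-reachable from y in exactly 3 steps. Then □^3φ holds at y, so the antecedent holds at x; validity forces ◇^0φ at z, giving a w with zR^0w and yR^3w.
First-order correspondent: ∀x ∀z (xR³z → ∃w (xR³w ∧ z = w)).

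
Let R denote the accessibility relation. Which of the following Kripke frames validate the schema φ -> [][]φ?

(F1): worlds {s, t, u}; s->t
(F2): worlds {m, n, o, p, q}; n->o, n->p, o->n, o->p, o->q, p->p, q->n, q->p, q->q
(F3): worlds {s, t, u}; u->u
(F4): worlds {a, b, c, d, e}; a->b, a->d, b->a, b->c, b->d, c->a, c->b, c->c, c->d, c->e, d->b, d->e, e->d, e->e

The schema corresponds to a generalized confluence (Geach) condition: forall x forall z (x R^2 z -> exists w (x = w & z = w)).
(F1): ✓.
(F2): fails — nR²p but n ≠ p.
(F3): ✓.
(F4): fails — aR²b but a ≠ b.

(F1), (F3)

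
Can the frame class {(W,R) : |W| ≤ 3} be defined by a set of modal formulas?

No — not modally definable

Any modally definable frame class is closed under disjoint unions.
Any modal formula valid on each of 4 disjoint one-world frames is valid on their disjoint union (validity is preserved under disjoint unions). Each one-world frame has |W|=1≤3, but the union has |W|=4.
So no modal formula (or set of formulas) defines exactly the |W|≤3 frames.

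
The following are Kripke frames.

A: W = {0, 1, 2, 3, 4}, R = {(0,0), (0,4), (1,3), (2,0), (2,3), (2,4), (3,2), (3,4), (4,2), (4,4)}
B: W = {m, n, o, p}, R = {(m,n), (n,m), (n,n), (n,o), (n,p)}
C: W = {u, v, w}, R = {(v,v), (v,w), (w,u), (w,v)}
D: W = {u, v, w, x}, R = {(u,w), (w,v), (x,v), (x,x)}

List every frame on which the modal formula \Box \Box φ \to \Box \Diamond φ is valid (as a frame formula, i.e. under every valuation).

A

Frame correspondent (Sahlqvist): \forall x \forall z (xRz \to \exists w (x R^2 w \wedge zRw)) — i.e. a generalized confluence (Geach) condition.
A: ✓.
B: fails — nRo but no w with nR²w and oRw.
C: fails — wRu but no t with wR²t and uRt.
D: fails — wRv but no t with wR²t and vRt.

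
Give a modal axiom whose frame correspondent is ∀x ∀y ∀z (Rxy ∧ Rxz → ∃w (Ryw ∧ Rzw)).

A defining formula is ◇□s → □◇s (the .2 axiom).

◇□s → □◇s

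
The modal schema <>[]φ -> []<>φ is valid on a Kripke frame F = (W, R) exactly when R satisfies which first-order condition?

Suppose ◇□φ→□◇φ is valid. Take Rxy, Rxz and set V(φ)={w : Ryw}. Then □φ at y so ◇□φ at x, so □◇φ at x, so ◇φ at z, giving w with Rzw and Ryw.
The converse is a direct semantic check.
Frame condition: forall x forall y forall z (Rxy & Rxz -> exists w (Ryw & Rzw)).

convergence: forall x forall y forall z (Rxy & Rxz -> exists w (Ryw & Rzw))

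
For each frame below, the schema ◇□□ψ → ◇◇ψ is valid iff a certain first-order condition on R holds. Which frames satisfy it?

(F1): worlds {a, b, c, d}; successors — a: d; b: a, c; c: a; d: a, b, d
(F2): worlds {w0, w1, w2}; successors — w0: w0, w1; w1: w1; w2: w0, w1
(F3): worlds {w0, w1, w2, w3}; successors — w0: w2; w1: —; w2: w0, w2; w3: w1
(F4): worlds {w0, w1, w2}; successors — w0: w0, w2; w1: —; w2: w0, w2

(F1), (F2), (F4)

This is the axiom for a generalized confluence (Geach) condition; its first-order frame correspondent is ∀x ∀y (xRy → ∃w (yR²w ∧ xR²w)).
(F1): ✓.
(F2): ✓.
(F3): fails — w3Rw1 but no w with w1R²w and w3R²w.
(F4): ✓.
Valid on: (F1), (F2), (F4).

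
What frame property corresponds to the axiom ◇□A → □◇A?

convergence: ∀x ∀y ∀z (Rxy ∧ Rxz → ∃w (Ryw ∧ Rzw))

Suppose ◇□A→□◇A is valid. Take Rxy, Rxz and set V(A)={w : Ryw}. Then □A at y so ◇□A at x, so □◇A at x, so ◇A at z, giving w with Rzw and Ryw.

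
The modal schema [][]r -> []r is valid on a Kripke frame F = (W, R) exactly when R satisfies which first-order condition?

density: forall x forall y (Rxy -> exists z (Rxz & Rzy))

This is the C4 axiom.
It corresponds to density: forall x forall y (Rxy -> exists z (Rxz & Rzy)).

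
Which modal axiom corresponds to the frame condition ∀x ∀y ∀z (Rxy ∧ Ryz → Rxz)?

□ψ → □□ψ

A defining formula is □ψ → □□ψ (the 4 axiom).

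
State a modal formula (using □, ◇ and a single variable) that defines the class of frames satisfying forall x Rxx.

A defining formula is □p → p (the T axiom).

□p → p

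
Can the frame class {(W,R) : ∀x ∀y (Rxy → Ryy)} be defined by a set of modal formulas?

This is a Sahlqvist condition; the T□ axiom □(□q → q) defines it.

Yes, by □(□q → q)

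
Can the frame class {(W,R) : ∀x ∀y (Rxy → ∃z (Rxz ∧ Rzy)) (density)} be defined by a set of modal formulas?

Definable; □□r → □r defines it

Yes: it is density, defined by the C4 schema □□r → □r.
Suppose □□r→□r is valid. Take Rxy and set V(r)={w : xR²w}. Then □□r at x, so □r at x, so r at y, i.e. ∃z(Rxz∧Rzy).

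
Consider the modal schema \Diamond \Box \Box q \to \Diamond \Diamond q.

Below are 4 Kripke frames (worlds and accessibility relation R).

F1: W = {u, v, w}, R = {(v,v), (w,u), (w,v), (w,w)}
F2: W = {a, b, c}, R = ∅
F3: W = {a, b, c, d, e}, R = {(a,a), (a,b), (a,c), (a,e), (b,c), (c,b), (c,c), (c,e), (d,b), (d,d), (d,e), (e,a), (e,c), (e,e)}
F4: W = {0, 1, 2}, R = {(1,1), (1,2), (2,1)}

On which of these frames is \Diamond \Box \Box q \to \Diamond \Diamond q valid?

Frame correspondent (Sahlqvist): \forall x \forall y (xRy \to \exists w (y R^2 w \wedge x R^2 w)) — i.e. a generalized confluence (Geach) condition.
F1: fails — wRu but no t with uR²t and wR²t.
F2: satisfies the condition.
F3: satisfies the condition.
F4: satisfies the condition.

F2, F3, F4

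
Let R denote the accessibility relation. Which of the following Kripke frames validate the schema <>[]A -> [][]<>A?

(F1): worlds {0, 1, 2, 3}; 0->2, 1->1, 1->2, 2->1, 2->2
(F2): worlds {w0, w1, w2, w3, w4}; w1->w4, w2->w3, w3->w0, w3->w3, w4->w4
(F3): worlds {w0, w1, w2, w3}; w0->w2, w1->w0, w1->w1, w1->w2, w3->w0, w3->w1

Frame correspondent (Sahlqvist): forall x forall y forall z ((xRy & x R^2 z) -> exists w (yRw & zRw)) — i.e. a generalized confluence (Geach) condition.
(F1): condition met.
(F2): fails — w2Rw3, w2R²w0 but no w with w3Rw and w0Rw.
(F3): fails — w1Rw0, w1R²w2 but no w with w0Rw and w2Rw.
Valid on: (F1).

(F1)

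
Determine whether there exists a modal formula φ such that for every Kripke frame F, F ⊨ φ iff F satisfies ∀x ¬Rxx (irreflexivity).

No — not modally definable

If a class were modally definable it would be closed under surjective bounded morphisms (Goldblatt–Thomason).
The 2-cycle (worlds a,b with a→b→a) is irreflexive, and the map sending every world to a single reflexive point • is a surjective bounded morphism (forth: every edge maps to (•,•); back: every world has a successor). So any modal formula valid on the 2-cycle is also valid on the reflexive point, which is not irreflexive.
Hence irreflexivity is not modally definable.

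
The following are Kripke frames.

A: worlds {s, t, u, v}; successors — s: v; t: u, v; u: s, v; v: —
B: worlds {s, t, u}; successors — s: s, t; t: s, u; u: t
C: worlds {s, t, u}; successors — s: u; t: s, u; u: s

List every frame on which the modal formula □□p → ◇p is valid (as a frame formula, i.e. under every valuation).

none

This is the axiom for a generalized confluence (Geach) condition; its first-order frame correspondent is ∀x ∃w (xR²w ∧ xRw).
A: fails — at s but no w with sR²w and sRw.
B: fails — at u but no w with uR²w and uRw.
C: fails — at s but no w with sR²w and sRw.
Valid on no frame.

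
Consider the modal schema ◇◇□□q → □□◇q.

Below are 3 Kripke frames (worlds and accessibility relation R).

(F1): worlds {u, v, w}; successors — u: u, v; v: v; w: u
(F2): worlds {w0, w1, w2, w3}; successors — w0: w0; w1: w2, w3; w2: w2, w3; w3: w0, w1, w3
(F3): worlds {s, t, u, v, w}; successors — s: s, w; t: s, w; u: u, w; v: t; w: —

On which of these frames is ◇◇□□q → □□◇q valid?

This is the axiom for a generalized confluence (Geach) condition; its first-order frame correspondent is ∀x ∀y ∀z ((xR²y ∧ xR²z) → ∃w (yR²w ∧ zRw)).
(F1): ✓.
(F2): fails — w1R²w0, w1R²w1 but no w with w0R²w and w1Rw.
(F3): fails — sR²s, sR²w but no w* with sR²w* and wRw*.
Valid on: (F1).

(F1)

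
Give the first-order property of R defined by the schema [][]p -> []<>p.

This is a Sahlqvist (Geach-type) schema ◇^0□^2p → □^1◇^1p.
Minimal-valuation argument: fix x; take any y with xR^0y and any z with xR^1z. Set V(p) to the set of worlds R-reachable from y in exactly 2 steps. Then □^2p holds at y, so the antecedent holds at x; validity forces ◇^1p at z, giving a w with zR^1w and yR^2w.
First-order correspondent: forall x forall z (xRz -> exists w (x R^2 w & zRw)).

forall x forall z (xRz -> exists w (x R^2 w & zRw))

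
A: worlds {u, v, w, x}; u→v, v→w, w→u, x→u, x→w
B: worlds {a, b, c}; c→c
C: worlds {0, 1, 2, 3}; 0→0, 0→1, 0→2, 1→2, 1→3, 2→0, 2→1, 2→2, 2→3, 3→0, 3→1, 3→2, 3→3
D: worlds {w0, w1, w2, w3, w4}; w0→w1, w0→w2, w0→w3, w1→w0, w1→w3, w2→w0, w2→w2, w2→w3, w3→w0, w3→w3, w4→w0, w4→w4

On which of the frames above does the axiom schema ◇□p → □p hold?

B

The schema corresponds to the Euclidean property: ∀x ∀y ∀z (Rxy ∧ Rxz → Ryz).
A: fails — Ruv and Ruv but not Rvv.
B: condition met.
C: fails — R01 and R00 but not R10.
D: fails — Rw0w1 and Rw0w1 but not Rw1w1.
Valid on: B.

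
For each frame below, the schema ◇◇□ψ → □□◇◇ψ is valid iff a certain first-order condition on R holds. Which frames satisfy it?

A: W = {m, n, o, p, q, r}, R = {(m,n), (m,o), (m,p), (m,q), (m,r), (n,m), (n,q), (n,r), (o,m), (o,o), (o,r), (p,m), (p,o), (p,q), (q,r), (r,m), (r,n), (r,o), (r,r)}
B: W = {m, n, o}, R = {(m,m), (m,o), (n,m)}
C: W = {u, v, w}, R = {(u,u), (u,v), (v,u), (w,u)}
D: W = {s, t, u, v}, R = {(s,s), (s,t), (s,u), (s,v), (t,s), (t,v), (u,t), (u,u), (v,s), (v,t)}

Frame correspondent (Sahlqvist): ∀x ∀y ∀z ((xR²y ∧ xR²z) → ∃w (yRw ∧ zR²w)) — i.e. a generalized confluence (Geach) condition.
A: condition met.
B: fails — mR²m, mR²o but no w with mRw and oR²w.
C: condition met.
D: condition met.
Valid on: A, C, D.

A, C, D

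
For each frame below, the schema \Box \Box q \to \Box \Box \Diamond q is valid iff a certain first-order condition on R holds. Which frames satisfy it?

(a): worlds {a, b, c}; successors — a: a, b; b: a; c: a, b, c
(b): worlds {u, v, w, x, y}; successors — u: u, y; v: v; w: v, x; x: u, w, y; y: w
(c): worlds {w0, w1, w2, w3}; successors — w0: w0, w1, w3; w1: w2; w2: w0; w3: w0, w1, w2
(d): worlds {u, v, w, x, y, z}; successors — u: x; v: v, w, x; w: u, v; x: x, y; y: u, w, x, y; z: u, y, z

This is the axiom for a generalized confluence (Geach) condition; its first-order frame correspondent is \forall x \forall z (x R^2 z \to \exists w (x R^2 w \wedge zRw)).
(a): satisfies the condition.
(b): fails — uR²w but no t with uR²t and wRt.
(c): fails — w2R²w1 but no w with w2R²w and w1Rw.
(d): satisfies the condition.
Valid on: (a), (d).

(a), (d)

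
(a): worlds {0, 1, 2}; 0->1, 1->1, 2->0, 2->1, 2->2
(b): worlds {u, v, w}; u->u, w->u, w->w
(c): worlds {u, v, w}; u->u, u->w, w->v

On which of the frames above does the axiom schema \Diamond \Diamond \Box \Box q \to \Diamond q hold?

Frame correspondent (Sahlqvist): \forall x \forall y (x R^2 y \to \exists w (y R^2 w \wedge xRw)) — i.e. a generalized confluence (Geach) condition.
(a): holds.
(b): holds.
(c): fails — uR²v but no t with vR²t and uRt.
Valid on: (a), (b).

(a), (b)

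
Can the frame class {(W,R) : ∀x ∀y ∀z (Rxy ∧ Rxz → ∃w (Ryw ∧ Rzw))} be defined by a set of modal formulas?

Yes, by ◇□q → □◇q

This is a Sahlqvist condition; the .2 axiom ◇□q → □◇q defines it.
Suppose ◇□q→□◇q is valid. Take Rxy, Rxz and set V(q)={w : Ryw}. Then □q at y so ◇□q at x, so □◇q at x, so ◇q at z, giving w with Rzw and Ryw.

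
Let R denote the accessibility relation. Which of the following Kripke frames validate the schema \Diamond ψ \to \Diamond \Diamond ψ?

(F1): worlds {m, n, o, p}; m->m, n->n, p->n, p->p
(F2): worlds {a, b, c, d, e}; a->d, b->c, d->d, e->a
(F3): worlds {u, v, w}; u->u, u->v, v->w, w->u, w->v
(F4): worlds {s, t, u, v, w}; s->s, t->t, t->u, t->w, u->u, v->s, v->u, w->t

(F1), (F4)

This is the axiom for a generalized confluence (Geach) condition; its first-order frame correspondent is \forall x \forall y (xRy \to \exists w (y = w \wedge x R^2 w)).
(F1): ✓.
(F2): fails — bRc but no w with c=w and bR²w.
(F3): fails — vRw but no t with w=t and vR²t.
(F4): ✓.
Valid on: (F1), (F4).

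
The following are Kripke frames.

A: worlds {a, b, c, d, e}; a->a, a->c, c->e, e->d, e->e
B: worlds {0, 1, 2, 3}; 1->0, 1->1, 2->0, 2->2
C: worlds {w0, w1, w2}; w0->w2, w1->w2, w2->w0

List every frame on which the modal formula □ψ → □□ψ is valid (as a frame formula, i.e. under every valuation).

The schema corresponds to transitivity: ∀x ∀y ∀z (Rxy ∧ Ryz → Rxz).
A: fails — Rce and Red but not Rcd.
B: holds.
C: fails — Rw1w2 and Rw2w0 but not Rw1w0.

B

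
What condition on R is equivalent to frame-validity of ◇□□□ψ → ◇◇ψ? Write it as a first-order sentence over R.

∀x ∀y (xRy → ∃w (yR³w ∧ xR²w))

This is a Sahlqvist (Geach-type) schema ◇^1□^3ψ → □^0◇^2ψ.
First-order correspondent: ∀x ∀y (xRy → ∃w (yR³w ∧ xR²w)).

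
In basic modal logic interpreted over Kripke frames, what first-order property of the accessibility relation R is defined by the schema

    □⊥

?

□⊥ is valid iff no world has any successor (otherwise □⊥ fails at any world with one).

Emptiness of R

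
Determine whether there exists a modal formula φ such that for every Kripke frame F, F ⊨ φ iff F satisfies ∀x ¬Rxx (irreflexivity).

Any modally definable frame class is closed under surjective bounded morphisms.
The 2-cycle (worlds 0,1 with 0→1→0) is irreflexive, and the map sending every world to a single reflexive point • is a surjective bounded morphism (forth: every edge maps to (•,•); back: every world has a successor). So any modal formula valid on the 2-cycle is also valid on the reflexive point, which is not irreflexive.
So the class is not modally definable.

Not definable by any modal formula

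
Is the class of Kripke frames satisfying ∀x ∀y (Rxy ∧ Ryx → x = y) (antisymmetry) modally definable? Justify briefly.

No

Any modally definable frame class is closed under surjective bounded morphisms.
The 4-cycle (worlds a,b,c,d with a→b→c→d→a) is antisymmetric. Sending even-indexed worlds to • and odd-indexed worlds to ∘ is a surjective bounded morphism onto the two-world frame with •↔∘, which is not antisymmetric.
Hence antisymmetry is not modally definable.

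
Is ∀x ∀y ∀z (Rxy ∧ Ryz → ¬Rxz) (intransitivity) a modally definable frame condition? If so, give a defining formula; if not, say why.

No

If a class were modally definable it would be closed under surjective bounded morphisms (Goldblatt–Thomason).
The 3-cycle (worlds a,b,c with a→b→c→a) is intransitive. Mapping every world to a single reflexive point • is a surjective bounded morphism; the reflexive point is not intransitive (R••∧R•• but R••).
So the class is not modally definable.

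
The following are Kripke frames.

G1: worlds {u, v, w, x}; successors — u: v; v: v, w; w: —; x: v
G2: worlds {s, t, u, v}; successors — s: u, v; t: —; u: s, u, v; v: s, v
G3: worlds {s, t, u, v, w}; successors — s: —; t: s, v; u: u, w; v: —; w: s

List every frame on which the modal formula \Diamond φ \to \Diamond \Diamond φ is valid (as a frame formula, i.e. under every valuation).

G1, G2

Frame correspondent (Sahlqvist): \forall x \forall y (xRy \to \exists w (y = w \wedge x R^2 w)) — i.e. a generalized confluence (Geach) condition.
G1: holds.
G2: holds.
G3: fails — tRs but no w* with s=w* and tR²w*.
Valid on: G1, G2.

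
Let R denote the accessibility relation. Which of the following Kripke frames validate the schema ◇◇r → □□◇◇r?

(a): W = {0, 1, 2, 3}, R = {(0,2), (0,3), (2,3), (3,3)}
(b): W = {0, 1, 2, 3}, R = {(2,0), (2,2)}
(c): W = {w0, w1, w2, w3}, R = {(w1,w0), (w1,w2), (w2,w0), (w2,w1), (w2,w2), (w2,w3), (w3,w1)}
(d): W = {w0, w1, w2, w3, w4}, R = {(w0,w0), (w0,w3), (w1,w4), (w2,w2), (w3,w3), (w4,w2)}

The schema corresponds to a generalized confluence (Geach) condition: ∀x ∀y ∀z ((xR²y ∧ xR²z) → ∃w (y = w ∧ zR²w)).
(a): satisfies the condition.
(b): fails — 2R²0, 2R²0 but no w with 0=w and 0R²w.
(c): fails — w1R²w0, w1R²w0 but no w with w0=w and w0R²w.
(d): fails — w0R²w0, w0R²w3 but no w with w0=w and w3R²w.
Valid on: (a).

(a)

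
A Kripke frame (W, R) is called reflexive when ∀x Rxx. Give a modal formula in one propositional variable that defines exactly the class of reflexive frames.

□s → s

A defining formula is □s → s (the T axiom).
Suppose □s→s is valid. At any x set V(s)={w : Rxw}. Then □s holds at x, so s holds at x, i.e. Rxx.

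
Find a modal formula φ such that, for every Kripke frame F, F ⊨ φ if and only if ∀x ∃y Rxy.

□q → ◇q

This is seriality; the standard corresponding axiom is D: □q → ◇q.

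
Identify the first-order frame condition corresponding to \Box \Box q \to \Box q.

This is the C4 axiom.
It corresponds to density: \forall x \forall y (Rxy \to \exists z (Rxz \wedge Rzy)).

density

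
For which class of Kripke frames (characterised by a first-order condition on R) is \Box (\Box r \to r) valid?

Shift-reflexivity

Suppose □(□r→r) is valid. Take Rxy and set V(r)={w : Ryw}. Then at y, □r holds; since □(□r→r) at x, □r→r at y, so r at y, i.e. Ryy.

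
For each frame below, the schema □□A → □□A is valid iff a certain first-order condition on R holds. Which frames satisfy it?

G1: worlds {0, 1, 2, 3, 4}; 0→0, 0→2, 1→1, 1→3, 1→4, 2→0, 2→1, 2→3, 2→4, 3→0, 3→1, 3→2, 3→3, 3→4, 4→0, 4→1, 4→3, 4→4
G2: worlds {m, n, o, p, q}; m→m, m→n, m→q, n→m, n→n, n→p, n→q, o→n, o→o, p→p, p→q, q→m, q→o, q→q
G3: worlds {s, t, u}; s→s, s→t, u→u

G1, G2, G3

The schema corresponds to a generalized confluence (Geach) condition: ∀x ∀z (xR²z → ∃w (xR²w ∧ z = w)).
G1: ✓.
G2: ✓.
G3: ✓.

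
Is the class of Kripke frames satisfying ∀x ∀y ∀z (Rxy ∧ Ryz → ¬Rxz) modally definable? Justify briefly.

No — not modally definable

Any modally definable frame class is closed under surjective bounded morphisms.
The 5-cycle (worlds 0,1,2,3,4 with 0→1→2→3→4→0) is intransitive. Mapping every world to a single reflexive point • is a surjective bounded morphism; the reflexive point is not intransitive (R••∧R•• but R••).
Hence intransitivity is not modally definable.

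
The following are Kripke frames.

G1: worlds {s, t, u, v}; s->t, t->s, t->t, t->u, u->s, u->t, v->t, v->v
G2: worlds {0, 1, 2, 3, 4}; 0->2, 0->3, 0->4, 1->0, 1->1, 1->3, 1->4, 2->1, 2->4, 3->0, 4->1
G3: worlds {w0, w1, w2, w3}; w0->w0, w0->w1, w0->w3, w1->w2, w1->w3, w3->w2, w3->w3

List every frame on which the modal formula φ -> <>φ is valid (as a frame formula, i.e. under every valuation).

The schema corresponds to reflexivity: forall x Rxx.
G1: fails — world s does not see itself.
G2: fails — world 0 does not see itself.
G3: fails — world w1 does not see itself.
Valid on no frame.

none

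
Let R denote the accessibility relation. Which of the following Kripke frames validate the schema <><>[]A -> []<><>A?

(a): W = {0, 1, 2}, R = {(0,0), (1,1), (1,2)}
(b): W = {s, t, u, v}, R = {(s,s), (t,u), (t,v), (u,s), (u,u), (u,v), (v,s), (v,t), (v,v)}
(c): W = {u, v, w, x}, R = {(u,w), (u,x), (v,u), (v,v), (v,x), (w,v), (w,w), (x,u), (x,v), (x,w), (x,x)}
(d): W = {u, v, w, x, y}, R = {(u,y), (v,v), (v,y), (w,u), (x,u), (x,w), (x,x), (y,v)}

This is the axiom for a generalized confluence (Geach) condition; its first-order frame correspondent is forall x forall y forall z ((x R^2 y & xRz) -> exists w (yRw & z R^2 w)).
(a): fails — 1R²1, 1R2 but no w with 1Rw and 2R²w.
(b): fails — uR²t, uRs but no w with tRw and sR²w.
(c): holds.
(d): fails — xR²u, xRu but no t with uRt and uR²t.

(c)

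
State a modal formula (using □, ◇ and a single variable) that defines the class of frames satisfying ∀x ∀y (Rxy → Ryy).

The condition is shift-reflexivity. The T□ schema □(□ψ → ψ) defines it.
Suppose □(□ψ→ψ) is valid. Take Rxy and set V(ψ)={w : Ryw}. Then at y, □ψ holds; since □(□ψ→ψ) at x, □ψ→ψ at y, so ψ at y, i.e. Ryy.

□(□ψ → ψ)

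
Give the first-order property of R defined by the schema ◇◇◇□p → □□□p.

This is a Sahlqvist (Geach-type) schema ◇^3□^1p → □^3◇^0p.
Minimal-valuation argument: fix x; take any y with xR^3y and any z with xR^3z. Set V(p) to the set of worlds R-reachable from y in exactly 1 step. Then □^1p holds at y, so the antecedent holds at x; validity forces ◇^0p at z, giving a w with zR^0w and yR^1w.
First-order correspondent: ∀x ∀y ∀z ((xR³y ∧ xR³z) → ∃w (yRw ∧ z = w)).

∀x ∀y ∀z ((xR³y ∧ xR³z) → ∃w (yRw ∧ z = w))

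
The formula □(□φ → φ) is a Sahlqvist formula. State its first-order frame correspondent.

shift-reflexivity: ∀x ∀y (Rxy → Ryy)

Suppose □(□φ→φ) is valid. Take Rxy and set V(φ)={w : Ryw}. Then at y, □φ holds; since □(□φ→φ) at x, □φ→φ at y, so φ at y, i.e. Ryy.
Conversely, any frame satisfying ∀x ∀y (Rxy → Ryy) validates the schema.
So the correspondent is shift-reflexivity.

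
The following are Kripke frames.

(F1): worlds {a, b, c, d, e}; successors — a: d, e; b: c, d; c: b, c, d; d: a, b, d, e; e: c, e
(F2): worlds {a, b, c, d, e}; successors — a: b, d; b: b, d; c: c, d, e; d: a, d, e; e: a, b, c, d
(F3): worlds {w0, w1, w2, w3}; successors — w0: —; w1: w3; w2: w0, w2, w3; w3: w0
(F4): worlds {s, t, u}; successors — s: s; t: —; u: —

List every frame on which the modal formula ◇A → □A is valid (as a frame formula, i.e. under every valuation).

(F4)

Frame correspondent (Sahlqvist): ∀x ∀y ∀z (Rxy ∧ Rxz → y = z) — i.e. partial functionality.
(F1): fails — a sees both d and e.
(F2): fails — a sees both b and d.
(F3): fails — w2 sees both w0 and w2.
(F4): satisfies the condition.
Valid on: (F4).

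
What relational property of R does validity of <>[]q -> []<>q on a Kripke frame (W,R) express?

Suppose ◇□q→□◇q is valid. Take Rxy, Rxz and set V(q)={w : Ryw}. Then □q at y so ◇□q at x, so □◇q at x, so ◇q at z, giving w with Rzw and Ryw.
Conversely, on a frame with convergence the schema holds at every world under every valuation.
Frame condition: forall x forall y forall z (Rxy & Rxz -> exists w (Ryw & Rzw)).

convergence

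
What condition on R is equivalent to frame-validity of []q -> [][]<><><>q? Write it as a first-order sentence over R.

forall x forall z (x R^2 z -> exists w (xRw & z R^3 w))

This is a Sahlqvist (Geach-type) schema ◇^0□^1q → □^2◇^3q.
First-order correspondent: forall x forall z (x R^2 z -> exists w (xRw & z R^3 w)).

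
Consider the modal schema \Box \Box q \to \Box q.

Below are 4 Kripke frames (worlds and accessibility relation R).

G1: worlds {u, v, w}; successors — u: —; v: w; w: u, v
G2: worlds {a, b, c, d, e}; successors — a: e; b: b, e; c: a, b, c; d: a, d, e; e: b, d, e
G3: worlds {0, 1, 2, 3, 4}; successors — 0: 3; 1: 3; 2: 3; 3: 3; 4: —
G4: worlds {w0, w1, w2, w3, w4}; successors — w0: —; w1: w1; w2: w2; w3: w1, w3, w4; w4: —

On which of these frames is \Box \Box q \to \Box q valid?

The schema corresponds to density: \forall x \forall y (Rxy \to \exists z (Rxz \wedge Rzy)).
G1: fails — Rwu but no z with Rwz and Rzu.
G2: ✓.
G3: ✓.
G4: ✓.

G2, G3, G4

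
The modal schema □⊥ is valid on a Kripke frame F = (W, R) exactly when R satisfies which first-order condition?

Emptiness of R

□⊥ is valid iff no world has any successor (otherwise □⊥ fails at any world with one).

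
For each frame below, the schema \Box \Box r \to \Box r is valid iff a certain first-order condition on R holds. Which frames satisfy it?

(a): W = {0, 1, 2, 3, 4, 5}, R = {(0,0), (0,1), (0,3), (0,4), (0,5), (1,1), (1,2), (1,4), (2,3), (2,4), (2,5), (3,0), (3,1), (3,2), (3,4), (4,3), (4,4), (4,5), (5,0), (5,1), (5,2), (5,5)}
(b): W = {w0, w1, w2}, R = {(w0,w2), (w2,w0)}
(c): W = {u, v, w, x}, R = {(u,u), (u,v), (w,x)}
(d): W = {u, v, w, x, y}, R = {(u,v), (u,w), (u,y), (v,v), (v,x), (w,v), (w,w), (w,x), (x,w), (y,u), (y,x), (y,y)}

The schema corresponds to density: \forall x \forall y (Rxy \to \exists z (Rxz \wedge Rzy)).
(a): condition met.
(b): fails — Rw0w2 but no z with Rw0z and Rzw2.
(c): fails — Rwx but no z with Rwz and Rzx.
(d): condition met.

(a), (d)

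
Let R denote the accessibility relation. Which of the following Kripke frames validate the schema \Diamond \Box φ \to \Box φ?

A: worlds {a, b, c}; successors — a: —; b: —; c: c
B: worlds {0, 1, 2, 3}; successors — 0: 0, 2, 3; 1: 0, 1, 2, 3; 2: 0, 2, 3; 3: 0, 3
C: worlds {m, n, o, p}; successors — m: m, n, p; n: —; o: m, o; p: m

A

The schema corresponds to the Euclidean property: \forall x \forall y \forall z (Rxy \wedge Rxz \to Ryz).
A: satisfies the condition.
B: fails — R03 and R02 but not R32.
C: fails — Rmn and Rmm but not Rnm.
Valid on: A.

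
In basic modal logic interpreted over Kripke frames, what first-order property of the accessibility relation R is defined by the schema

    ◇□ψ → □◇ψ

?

Suppose ◇□ψ→□◇ψ is valid. Take Rxy, Rxz and set V(ψ)={w : Ryw}. Then □ψ at y so ◇□ψ at x, so □◇ψ at x, so ◇ψ at z, giving w with Rzw and Ryw.

convergence: ∀x ∀y ∀z (Rxy ∧ Rxz → ∃w (Ryw ∧ Rzw))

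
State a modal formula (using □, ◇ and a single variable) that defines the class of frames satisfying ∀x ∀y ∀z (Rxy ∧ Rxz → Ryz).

◇q → □◇q

A defining formula is ◇q → □◇q (the 5 axiom).
Suppose ◇q→□◇q is valid. Take Rxy, Rxz and set V(q)={y}. Then ◇q at x, so □◇q at x, so ◇q at z, so some w with Rzw has q; w=y, i.e. Rzy. By symmetry of the argument, Ryz.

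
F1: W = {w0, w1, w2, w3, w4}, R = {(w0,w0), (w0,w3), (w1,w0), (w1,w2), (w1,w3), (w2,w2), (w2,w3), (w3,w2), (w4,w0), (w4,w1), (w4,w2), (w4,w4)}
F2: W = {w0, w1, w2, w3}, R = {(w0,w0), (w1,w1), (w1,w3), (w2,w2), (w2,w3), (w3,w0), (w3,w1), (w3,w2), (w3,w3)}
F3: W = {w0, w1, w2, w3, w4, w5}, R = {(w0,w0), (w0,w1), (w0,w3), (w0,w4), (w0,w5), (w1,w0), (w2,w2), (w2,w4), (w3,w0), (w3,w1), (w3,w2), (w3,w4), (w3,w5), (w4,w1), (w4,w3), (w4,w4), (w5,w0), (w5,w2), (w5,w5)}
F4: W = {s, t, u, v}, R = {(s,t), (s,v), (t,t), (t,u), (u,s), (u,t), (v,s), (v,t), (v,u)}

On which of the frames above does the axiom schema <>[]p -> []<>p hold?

The schema corresponds to convergence: forall x forall y forall z (Rxy & Rxz -> exists w (Ryw & Rzw)).
F1: fails — Rw0w0 and Rw0w3 but w0 and w3 have no common successor.
F2: fails — Rw3w1 and Rw3w0 but w1 and w0 have no common successor.
F3: fails — Rw0w1 and Rw0w4 but w1 and w4 have no common successor.
F4: satisfies the condition.
Valid on: F4.

F4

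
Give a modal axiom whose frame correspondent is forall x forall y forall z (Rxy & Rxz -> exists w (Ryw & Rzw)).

◇□q → □◇q

A defining formula is ◇□q → □◇q (the .2 axiom).
Suppose ◇□q→□◇q is valid. Take Rxy, Rxz and set V(q)={w : Ryw}. Then □q at y so ◇□q at x, so □◇q at x, so ◇q at z, giving w with Rzw and Ryw.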